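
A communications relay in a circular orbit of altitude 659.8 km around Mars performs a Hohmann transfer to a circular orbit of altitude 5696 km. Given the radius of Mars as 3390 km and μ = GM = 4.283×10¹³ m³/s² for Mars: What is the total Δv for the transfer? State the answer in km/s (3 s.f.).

r₁ = 3390 + 659.8 = 4049.8 km = 4.0498×10⁶ m.
r₂ = 3390 + 5696 = 9086.0 km = 9.0860×10⁶ m.
Transfer ellipse a_t = (r₁ + r₂)/2 = 6.568×10⁶ m.
At r₁: circular v_c1 = √(μ/r₁) = 3252 m/s; transfer-periapsis v_p = √[μ(2/r₁ − 1/a_t)] = 3825 m/s.
Δv₁ = v_p − v_c1 = 572.9 m/s.
At r₂: circular v_c2 = √(μ/r₂) = 2171 m/s; transfer-apoapsis v_a = √[μ(2/r₂ − 1/a_t)] = 1705 m/s.
Δv₂ = v_c2 − v_a = 466.3 m/s.
Total Δv = Δv₁ + Δv₂ = 1039 m/s = 1.039 km/s.

Δv_total ≈ 1.04 km/s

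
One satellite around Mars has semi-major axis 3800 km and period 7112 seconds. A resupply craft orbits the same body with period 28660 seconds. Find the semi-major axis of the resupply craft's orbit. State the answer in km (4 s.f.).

a₂ ≈ 9623 km

Kepler's third law: a³ ∝ T², so a₂ = a₁ (T₂/T₁)^(2/3).
T₂/T₁ = 4.030, (T₂/T₁)^(2/3) = 2.532.
a₂ = 3800 × 2.532 = 9623 km.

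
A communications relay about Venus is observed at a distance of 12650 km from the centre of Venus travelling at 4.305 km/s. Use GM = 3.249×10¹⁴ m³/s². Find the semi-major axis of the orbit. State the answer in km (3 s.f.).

r = 1.265×10⁷ m.
Vis-viva rearranged: 1/a = 2/r − v²/μ = 1.581×10⁻⁷ − 5.704×10⁻⁸ = 1.011×10⁻⁷ m⁻¹.
a = 9.895×10⁶ m = 9895.1 km.

a ≈ 9900 km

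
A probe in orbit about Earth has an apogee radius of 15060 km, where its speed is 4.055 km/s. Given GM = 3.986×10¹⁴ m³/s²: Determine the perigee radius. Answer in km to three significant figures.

r_a = 1.506×10⁷ m.
Specific energy ε = v²/2 − μ/r = -1.825×10⁷ J/kg, so a = −μ/(2ε) = 1.092×10⁷ m.
The apsides satisfy r_p + r_a = 2a, so the perigee radius is 2a − r_a = 6.786×10⁶ m = 6785.9 km.

perigee radius ≈ 6790 km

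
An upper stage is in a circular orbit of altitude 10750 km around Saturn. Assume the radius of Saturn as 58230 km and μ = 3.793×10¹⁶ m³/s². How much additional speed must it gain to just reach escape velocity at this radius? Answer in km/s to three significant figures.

Δv ≈ 9.71 km/s

r = 58230 + 10750 = 68980 km = 6.8980×10⁷ m.
Circular speed v_c = √(μ/r) = 23450 m/s.
Escape speed v_esc = √(2μ/r) = √2 × v_c = 33160 m/s.
Δv = v_esc − v_c = 9713 m/s = 9.713 km/s.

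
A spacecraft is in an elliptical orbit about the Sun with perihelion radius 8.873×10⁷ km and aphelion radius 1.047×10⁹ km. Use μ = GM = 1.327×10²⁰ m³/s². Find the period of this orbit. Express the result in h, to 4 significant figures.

T ≈ 64840 h

Semi-major axis a = (r_p + r_a)/2 = (8.8730×10⁷ + 1.0470×10⁹)/2 = 5.6786×10⁸ km = 5.679×10¹¹ m.
By Kepler's third law T = 2π√(a³/μ) = 2π × 3.715×10⁷ = 2.334×10⁸ s.
= 64840 h.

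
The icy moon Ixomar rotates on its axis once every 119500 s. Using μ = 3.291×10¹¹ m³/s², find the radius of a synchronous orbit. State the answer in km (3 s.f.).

r_sync ≈ 4920 km

A synchronous orbit has period T, so by Kepler's third law a = (μT²/4π²)^(1/3).
μT²/4π² = 3.291×10¹¹ × (1.195×10⁵)² / 39.48 = 1.190×10²⁰ m³.
a = 4.919×10⁶ m = 4919.3 km.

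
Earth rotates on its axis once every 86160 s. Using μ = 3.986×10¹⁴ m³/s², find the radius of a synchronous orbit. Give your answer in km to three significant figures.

r_sync ≈ 42200 km

A synchronous orbit has period T, so by Kepler's third law a = (μT²/4π²)^(1/3).
μT²/4π² = 3.986×10¹⁴ × (8.616×10⁴)² / 39.48 = 7.495×10²² m³.
a = 4.216×10⁷ m = 42163 km.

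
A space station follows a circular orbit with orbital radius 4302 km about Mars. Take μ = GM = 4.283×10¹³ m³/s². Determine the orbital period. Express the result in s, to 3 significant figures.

r = 4302 km = 4.302×10⁶ m.
Kepler's third law: T = 2π√(r³/μ) = 2π√((4.302×10⁶)³ / 4.283×10¹³).
r³/μ = 1.859×10⁶ s², so T = 2π × 1.363×10³ = 8.567×10³ s.

T ≈ 8570 s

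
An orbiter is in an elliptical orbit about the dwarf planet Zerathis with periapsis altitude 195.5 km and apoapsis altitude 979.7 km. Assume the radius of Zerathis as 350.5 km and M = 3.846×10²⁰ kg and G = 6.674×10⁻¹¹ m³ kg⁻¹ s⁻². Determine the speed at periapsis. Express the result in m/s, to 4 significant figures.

μ = GM = 6.674×10⁻¹¹ × 3.846×10²⁰ = 2.567×10¹⁰ m³/s².
r_p = 350.5 + 195.5 = 546.00 km = 5.4600×10⁵ m.
r_a = 350.5 + 979.7 = 1330.2 km = 1.3302×10⁶ m.
Semi-major axis a = (r_p + r_a)/2 = 938.10 km = 9.381×10⁵ m.
Vis-viva: v² = μ(2/r − 1/a) = 2.567×10¹⁰ × (3.663×10⁻⁶ − 1.066×10⁻⁶) = 6.666×10⁴ m²/s².
v = 258.2 m/s.

v ≈ 258.2 m/s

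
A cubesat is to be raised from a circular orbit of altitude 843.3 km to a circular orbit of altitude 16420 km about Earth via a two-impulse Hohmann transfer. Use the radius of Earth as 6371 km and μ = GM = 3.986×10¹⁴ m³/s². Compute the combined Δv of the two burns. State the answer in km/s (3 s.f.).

r₁ = 6371 + 843.3 = 7214.3 km = 7.2143×10⁶ m.
r₂ = 6371 + 16420 = 22791 km = 2.2791×10⁷ m.
Transfer ellipse a_t = (r₁ + r₂)/2 = 1.500×10⁷ m.
At r₁: circular v_c1 = √(μ/r₁) = 7433 m/s; transfer-perigee v_p = √[μ(2/r₁ − 1/a_t)] = 9162 m/s.
Δv₁ = v_p − v_c1 = 1728 m/s.
At r₂: circular v_c2 = √(μ/r₂) = 4182 m/s; transfer-apogee v_a = √[μ(2/r₂ − 1/a_t)] = 2900 m/s.
Δv₂ = v_c2 − v_a = 1282 m/s.
Total Δv = Δv₁ + Δv₂ = 3010 m/s = 3.010 km/s.

Δv_total ≈ 3.01 km/s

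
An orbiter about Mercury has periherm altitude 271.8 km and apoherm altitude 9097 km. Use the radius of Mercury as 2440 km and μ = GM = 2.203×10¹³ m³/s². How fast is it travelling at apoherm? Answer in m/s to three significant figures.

v ≈ 853 m/s

r_p = 2440 + 271.8 = 2711.8 km = 2.7118×10⁶ m.
r_a = 2440 + 9097 = 11537 km = 1.1537×10⁷ m.
Semi-major axis a = (r_p + r_a)/2 = 7124.4 km = 7.124×10⁶ m.
Vis-viva: v² = μ(2/r − 1/a) = 2.203×10¹³ × (1.734×10⁻⁷ − 1.404×10⁻⁷) = 7.268×10⁵ m²/s².
v = 852.5 m/s.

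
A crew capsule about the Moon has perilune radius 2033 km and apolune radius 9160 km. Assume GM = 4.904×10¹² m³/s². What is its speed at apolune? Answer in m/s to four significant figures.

v ≈ 441.0 m/s

Semi-major axis a = (r_p + r_a)/2 = 5596.5 km = 5.596×10⁶ m.
Vis-viva: v² = μ(2/r − 1/a) = 4.904×10¹² × (2.183×10⁻⁷ − 1.787×10⁻⁷) = 1.945×10⁵ m²/s².
v = 441.0 m/s.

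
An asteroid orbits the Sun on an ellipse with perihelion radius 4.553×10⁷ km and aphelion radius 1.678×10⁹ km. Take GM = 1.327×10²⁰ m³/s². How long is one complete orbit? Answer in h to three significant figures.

T ≈ 121000 h

Semi-major axis a = (r_p + r_a)/2 = (4.5530×10⁷ + 1.6780×10⁹)/2 = 8.6176×10⁸ km = 8.618×10¹¹ m.
By Kepler's third law T = 2π√(a³/μ) = 2π × 6.945×10⁷ = 4.363×10⁸ s.
= 1.212×10⁵ h.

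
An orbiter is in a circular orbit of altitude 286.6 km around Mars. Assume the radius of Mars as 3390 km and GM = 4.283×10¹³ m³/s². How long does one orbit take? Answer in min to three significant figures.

T ≈ 113 min

r = 3390 + 286.6 = 3676.6 km = 3.6766×10⁶ m.
Kepler's third law: T = 2π√(r³/μ) = 2π√((3.677×10⁶)³ / 4.283×10¹³).
r³/μ = 1.160×10⁶ s², so T = 2π × 1.077×10³ = 6.768×10³ s.
Converting: 6.768×10³ s ÷ 60.00 = 112.8 min.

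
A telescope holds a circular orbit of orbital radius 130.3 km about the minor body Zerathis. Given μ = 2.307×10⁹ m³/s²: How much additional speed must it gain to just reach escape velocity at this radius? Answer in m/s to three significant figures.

r = 130.3 km = 1.303×10⁵ m.
Circular speed v_c = √(μ/r) = 133.1 m/s.
Escape speed v_esc = √(2μ/r) = √2 × v_c = 188.2 m/s.
Δv = v_esc − v_c = 55.12 m/s.

Δv ≈ 55.1 m/s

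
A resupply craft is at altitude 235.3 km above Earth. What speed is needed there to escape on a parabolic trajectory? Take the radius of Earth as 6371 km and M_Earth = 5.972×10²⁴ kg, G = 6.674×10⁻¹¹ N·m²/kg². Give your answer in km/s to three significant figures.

μ = GM = 6.674×10⁻¹¹ × 5.972×10²⁴ = 3.986×10¹⁴ m³/s².
r = 6371 + 235.3 = 6606.3 km = 6.6063×10⁶ m.
Escape speed v_esc = √(2μ/r) = √(2 × 3.986×10¹⁴ / 6.606×10⁶) = √(1.207×10⁸) = 10980 m/s.
= 10.98 km/s.

v_esc ≈ 11.0 km/s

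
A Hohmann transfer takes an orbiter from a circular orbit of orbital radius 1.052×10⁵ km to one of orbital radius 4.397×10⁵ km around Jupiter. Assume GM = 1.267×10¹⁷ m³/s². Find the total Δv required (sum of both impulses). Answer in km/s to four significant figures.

r₁ = 1.052×10⁵ km = 1.052×10⁸ m.
r₂ = 4.397×10⁵ km = 4.397×10⁸ m.
Transfer ellipse a_t = (r₁ + r₂)/2 = 2.724×10⁸ m.
At r₁: circular v_c1 = √(μ/r₁) = 34700 m/s; transfer-perijove v_p = √[μ(2/r₁ − 1/a_t)] = 44090 m/s.
Δv₁ = v_p − v_c1 = 9383 m/s.
At r₂: circular v_c2 = √(μ/r₂) = 16980 m/s; transfer-apojove v_a = √[μ(2/r₂ − 1/a_t)] = 10550 m/s.
Δv₂ = v_c2 − v_a = 6427 m/s.
Total Δv = Δv₁ + Δv₂ = 15810 m/s = 15.81 km/s.

Δv_total ≈ 15.81 km/s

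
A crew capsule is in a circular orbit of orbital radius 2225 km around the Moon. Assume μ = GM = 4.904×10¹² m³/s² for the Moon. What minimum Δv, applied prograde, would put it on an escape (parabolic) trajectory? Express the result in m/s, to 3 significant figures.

r = 2225 km = 2.225×10⁶ m.
Circular speed v_c = √(μ/r) = 1485 m/s.
Escape speed v_esc = √(2μ/r) = √2 × v_c = 2100 m/s.
Δv = v_esc − v_c = 614.9 m/s.

Δv ≈ 615 m/s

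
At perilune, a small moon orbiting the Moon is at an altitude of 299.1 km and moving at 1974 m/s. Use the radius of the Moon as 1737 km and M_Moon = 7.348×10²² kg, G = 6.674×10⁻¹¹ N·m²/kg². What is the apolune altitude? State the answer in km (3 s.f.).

apolune altitude ≈ 6880 km

μ = GM = 6.674×10⁻¹¹ × 7.348×10²² = 4.904×10¹² m³/s².
r_p = 1737 + 299.1 = 2036.1 km = 2.036×10⁶ m.
Specific energy ε = v²/2 − μ/r = -4.602×10⁵ J/kg, so a = −μ/(2ε) = 5.328×10⁶ m.
The apsides satisfy r_p + r_a = 2a, so the apolune radius is 2a − r_p = 8.620×10⁶ m = 8619.9 km.
Apolune altitude = 8619.9 − 1737 = 6882.9 km.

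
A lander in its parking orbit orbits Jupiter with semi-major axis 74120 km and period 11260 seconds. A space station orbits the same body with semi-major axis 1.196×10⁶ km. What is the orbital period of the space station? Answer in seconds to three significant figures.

Kepler's third law: T² ∝ a³, so T₂ = T₁ (a₂/a₁)^(3/2).
a₂/a₁ = 16.14, (a₂/a₁)^(3/2) = 64.82.
T₂ = 11260 × 64.82 = 7.298×10⁵ seconds.

T₂ ≈ 7.30×10⁵ seconds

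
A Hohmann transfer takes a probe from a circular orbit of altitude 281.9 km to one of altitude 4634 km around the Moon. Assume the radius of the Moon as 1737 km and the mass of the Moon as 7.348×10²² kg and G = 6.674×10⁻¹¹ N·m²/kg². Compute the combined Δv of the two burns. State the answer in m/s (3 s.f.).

μ = GM = 6.674×10⁻¹¹ × 7.348×10²² = 4.904×10¹² m³/s².
r₁ = 1737 + 281.9 = 2018.9 km = 2.0189×10⁶ m.
r₂ = 1737 + 4634 = 6371.0 km = 6.3710×10⁶ m.
Transfer ellipse a_t = (r₁ + r₂)/2 = 4.195×10⁶ m.
At r₁: circular v_c1 = √(μ/r₁) = 1559 m/s; transfer-perilune v_p = √[μ(2/r₁ − 1/a_t)] = 1921 m/s.
Δv₁ = v_p − v_c1 = 362.2 m/s.
At r₂: circular v_c2 = √(μ/r₂) = 877.4 m/s; transfer-apolune v_a = √[μ(2/r₂ − 1/a_t)] = 608.7 m/s.
Δv₂ = v_c2 − v_a = 268.7 m/s.
Total Δv = Δv₁ + Δv₂ = 630.9 m/s.

Δv_total ≈ 631 m/s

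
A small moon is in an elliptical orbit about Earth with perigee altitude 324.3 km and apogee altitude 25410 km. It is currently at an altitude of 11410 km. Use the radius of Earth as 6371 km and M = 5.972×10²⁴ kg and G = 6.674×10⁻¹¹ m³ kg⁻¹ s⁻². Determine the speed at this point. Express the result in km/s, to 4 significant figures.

v ≈ 4.911 km/s

μ = GM = 6.674×10⁻¹¹ × 5.972×10²⁴ = 3.986×10¹⁴ m³/s².
r_p = 6371 + 324.3 = 6695.3 km = 6.6953×10⁶ m.
r_a = 6371 + 25410 = 31781 km = 3.1781×10⁷ m.
r = 6371 + 11410 = 17781 km = 1.778×10⁷ m.
Semi-major axis a = (r_p + r_a)/2 = 19238 km = 1.924×10⁷ m.
Vis-viva: v² = μ(2/r − 1/a) = 3.986×10¹⁴ × (1.125×10⁻⁷ − 5.198×10⁻⁸) = 2.411×10⁷ m²/s².
v = 4911 m/s = 4.911 km/s.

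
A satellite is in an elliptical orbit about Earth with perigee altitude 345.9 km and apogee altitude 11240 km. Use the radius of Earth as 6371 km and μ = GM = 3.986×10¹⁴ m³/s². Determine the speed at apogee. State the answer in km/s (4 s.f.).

v ≈ 3.535 km/s

r_p = 6371 + 345.9 = 6716.9 km = 6.7169×10⁶ m.
r_a = 6371 + 11240 = 17611 km = 1.7611×10⁷ m.
Semi-major axis a = (r_p + r_a)/2 = 12164 km = 1.216×10⁷ m.
Vis-viva: v² = μ(2/r − 1/a) = 3.986×10¹⁴ × (1.136×10⁻⁷ − 8.221×10⁻⁸) = 1.250×10⁷ m²/s².
v = 3535 m/s = 3.535 km/s.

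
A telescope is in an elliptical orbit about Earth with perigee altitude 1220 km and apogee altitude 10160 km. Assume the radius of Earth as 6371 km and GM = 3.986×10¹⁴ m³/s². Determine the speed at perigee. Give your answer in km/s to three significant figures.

v ≈ 8.48 km/s

r_p = 6371 + 1220 = 7591.0 km = 7.5910×10⁶ m.
r_a = 6371 + 10160 = 16531 km = 1.6531×10⁷ m.
Semi-major axis a = (r_p + r_a)/2 = 12061 km = 1.206×10⁷ m.
Vis-viva: v² = μ(2/r − 1/a) = 3.986×10¹⁴ × (2.635×10⁻⁷ − 8.291×10⁻⁸) = 7.197×10⁷ m²/s².
v = 8484 m/s = 8.484 km/s.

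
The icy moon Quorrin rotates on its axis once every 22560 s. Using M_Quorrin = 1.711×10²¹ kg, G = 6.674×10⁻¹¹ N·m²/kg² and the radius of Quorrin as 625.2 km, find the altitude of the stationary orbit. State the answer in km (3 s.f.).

h_sync ≈ 512 km

μ = GM = 6.674×10⁻¹¹ × 1.711×10²¹ = 1.142×10¹¹ m³/s².
A synchronous orbit has period T, so by Kepler's third law a = (μT²/4π²)^(1/3).
μT²/4π² = 1.142×10¹¹ × (2.256×10⁴)² / 39.48 = 1.472×10¹⁸ m³.
a = 1.138×10⁶ m = 1137.6 km.
Altitude h = a − R = 1137.6 − 625.2 = 512.39 km.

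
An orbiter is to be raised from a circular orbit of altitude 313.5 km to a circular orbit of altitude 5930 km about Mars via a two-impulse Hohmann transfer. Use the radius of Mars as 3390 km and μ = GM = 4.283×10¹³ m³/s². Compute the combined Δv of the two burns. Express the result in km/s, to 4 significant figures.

r₁ = 3390 + 313.5 = 3703.5 km = 3.7035×10⁶ m.
r₂ = 3390 + 5930 = 9320.0 km = 9.3200×10⁶ m.
Transfer ellipse a_t = (r₁ + r₂)/2 = 6.512×10⁶ m.
At r₁: circular v_c1 = √(μ/r₁) = 3401 m/s; transfer-periapsis v_p = √[μ(2/r₁ − 1/a_t)] = 4068 m/s.
Δv₁ = v_p − v_c1 = 667.7 m/s.
At r₂: circular v_c2 = √(μ/r₂) = 2144 m/s; transfer-apoapsis v_a = √[μ(2/r₂ − 1/a_t)] = 1617 m/s.
Δv₂ = v_c2 − v_a = 527.0 m/s.
Total Δv = Δv₁ + Δv₂ = 1195 m/s = 1.195 km/s.

Δv_total ≈ 1.195 km/s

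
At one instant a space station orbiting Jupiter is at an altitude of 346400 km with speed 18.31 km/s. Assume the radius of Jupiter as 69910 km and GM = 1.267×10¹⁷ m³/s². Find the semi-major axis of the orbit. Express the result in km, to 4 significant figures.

r = 69910 + 346400 = 4.1631×10⁵ km = 4.163×10⁸ m.
Specific orbital energy ε = v²/2 − μ/r = (18310)²/2 − 1.267×10¹⁷/4.163×10⁸ = -1.367×10⁸ J/kg.
Since ε = −μ/(2a), a = −μ/(2ε) = 4.634×10⁸ m = 4.6338×10⁵ km.

a ≈ 4.634×10⁵ km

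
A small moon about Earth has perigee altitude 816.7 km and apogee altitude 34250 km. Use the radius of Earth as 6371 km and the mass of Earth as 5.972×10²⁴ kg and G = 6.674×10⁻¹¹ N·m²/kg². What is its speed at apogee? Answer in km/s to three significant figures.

μ = GM = 6.674×10⁻¹¹ × 5.972×10²⁴ = 3.986×10¹⁴ m³/s².
r_p = 6371 + 816.7 = 7187.7 km = 7.1877×10⁶ m.
r_a = 6371 + 34250 = 40621 km = 4.0621×10⁷ m.
Semi-major axis a = (r_p + r_a)/2 = 23904 km = 2.390×10⁷ m.
Vis-viva: v² = μ(2/r − 1/a) = 3.986×10¹⁴ × (4.924×10⁻⁸ − 4.183×10⁻⁸) = 2.950×10⁶ m²/s².
v = 1718 m/s = 1.718 km/s.

v ≈ 1.72 km/s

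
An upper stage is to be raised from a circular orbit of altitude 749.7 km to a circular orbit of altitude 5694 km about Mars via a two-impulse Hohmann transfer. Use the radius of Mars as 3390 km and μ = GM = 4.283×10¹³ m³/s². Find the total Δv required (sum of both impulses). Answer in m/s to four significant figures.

r₁ = 3390 + 749.7 = 4139.7 km = 4.1397×10⁶ m.
r₂ = 3390 + 5694 = 9084.0 km = 9.0840×10⁶ m.
Transfer ellipse a_t = (r₁ + r₂)/2 = 6.612×10⁶ m.
At r₁: circular v_c1 = √(μ/r₁) = 3217 m/s; transfer-periapsis v_p = √[μ(2/r₁ − 1/a_t)] = 3770 m/s.
Δv₁ = v_p − v_c1 = 553.7 m/s.
At r₂: circular v_c2 = √(μ/r₂) = 2171 m/s; transfer-apoapsis v_a = √[μ(2/r₂ − 1/a_t)] = 1718 m/s.
Δv₂ = v_c2 − v_a = 453.2 m/s.
Total Δv = Δv₁ + Δv₂ = 1007 m/s.

Δv_total ≈ 1007 m/s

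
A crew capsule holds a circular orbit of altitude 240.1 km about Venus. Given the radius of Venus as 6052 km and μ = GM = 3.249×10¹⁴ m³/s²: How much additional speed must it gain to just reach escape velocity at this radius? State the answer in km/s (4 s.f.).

r = 6052 + 240.1 = 6292.1 km = 6.2921×10⁶ m.
Circular speed v_c = √(μ/r) = 7186 m/s.
Escape speed v_esc = √(2μ/r) = √2 × v_c = 10160 m/s.
Δv = v_esc − v_c = 2976 m/s = 2.976 km/s.

Δv ≈ 2.976 km/s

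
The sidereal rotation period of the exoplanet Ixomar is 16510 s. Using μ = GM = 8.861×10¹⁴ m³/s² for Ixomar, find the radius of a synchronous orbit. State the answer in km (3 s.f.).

A synchronous orbit has period T, so by Kepler's third law a = (μT²/4π²)^(1/3).
μT²/4π² = 8.861×10¹⁴ × (1.651×10⁴)² / 39.48 = 6.118×10²¹ m³.
a = 1.829×10⁷ m = 18290 km.

r_sync ≈ 18300 km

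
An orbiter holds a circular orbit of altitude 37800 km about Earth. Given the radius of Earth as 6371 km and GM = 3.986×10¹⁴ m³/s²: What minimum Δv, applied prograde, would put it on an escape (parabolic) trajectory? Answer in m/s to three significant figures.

Δv ≈ 1240 m/s

r = 6371 + 37800 = 44171 km = 4.4171×10⁷ m.
Circular speed v_c = √(μ/r) = 3004 m/s.
Escape speed v_esc = √(2μ/r) = √2 × v_c = 4248 m/s.
Δv = v_esc − v_c = 1244 m/s.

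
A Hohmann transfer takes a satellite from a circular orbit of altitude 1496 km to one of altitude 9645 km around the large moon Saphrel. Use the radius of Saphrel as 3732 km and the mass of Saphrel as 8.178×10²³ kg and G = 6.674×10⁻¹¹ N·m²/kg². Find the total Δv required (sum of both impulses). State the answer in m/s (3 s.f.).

Δv_total ≈ 1150 m/s

μ = GM = 6.674×10⁻¹¹ × 8.178×10²³ = 5.458×10¹³ m³/s².
r₁ = 3732 + 1496 = 5228.0 km = 5.2280×10⁶ m.
r₂ = 3732 + 9645 = 13377 km = 1.3377×10⁷ m.
Transfer ellipse a_t = (r₁ + r₂)/2 = 9.302×10⁶ m.
At r₁: circular v_c1 = √(μ/r₁) = 3231 m/s; transfer-periapsis v_p = √[μ(2/r₁ − 1/a_t)] = 3875 m/s.
Δv₁ = v_p − v_c1 = 643.5 m/s.
At r₂: circular v_c2 = √(μ/r₂) = 2020 m/s; transfer-apoapsis v_a = √[μ(2/r₂ − 1/a_t)] = 1514 m/s.
Δv₂ = v_c2 − v_a = 505.7 m/s.
Total Δv = Δv₁ + Δv₂ = 1149 m/s.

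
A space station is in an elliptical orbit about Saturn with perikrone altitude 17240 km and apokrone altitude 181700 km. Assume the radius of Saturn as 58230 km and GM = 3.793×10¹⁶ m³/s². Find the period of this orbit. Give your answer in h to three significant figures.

T ≈ 17.7 h

r_p = 58230 + 17240 = 75470 km = 7.5470×10⁷ m.
r_a = 58230 + 181700 = 239930 km = 2.3993×10⁸ m.
Semi-major axis a = (r_p + r_a)/2 = (75470 + 2.3993×10⁵)/2 = 1.5770×10⁵ km = 1.577×10⁸ m.
By Kepler's third law T = 2π√(a³/μ) = 2π × 1.017×10⁴ = 6.389×10⁴ s.
= 17.75 h.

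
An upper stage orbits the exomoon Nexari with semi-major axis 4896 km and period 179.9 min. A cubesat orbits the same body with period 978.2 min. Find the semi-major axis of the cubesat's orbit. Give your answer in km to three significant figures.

Kepler's third law: a³ ∝ T², so a₂ = a₁ (T₂/T₁)^(2/3).
T₂/T₁ = 5.437, (T₂/T₁)^(2/3) = 3.092.
a₂ = 4896 × 3.092 = 15140 km.

a₂ ≈ 15100 km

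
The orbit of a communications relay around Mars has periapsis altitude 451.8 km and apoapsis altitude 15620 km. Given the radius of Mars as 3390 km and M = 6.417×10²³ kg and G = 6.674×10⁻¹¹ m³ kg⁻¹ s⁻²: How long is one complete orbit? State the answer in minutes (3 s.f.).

μ = GM = 6.674×10⁻¹¹ × 6.417×10²³ = 4.283×10¹³ m³/s².
r_p = 3390 + 451.8 = 3841.8 km = 3.8418×10⁶ m.
r_a = 3390 + 15620 = 19010 km = 1.9010×10⁷ m.
Semi-major axis a = (r_p + r_a)/2 = (3841.8 + 19010)/2 = 11426 km = 1.143×10⁷ m.
By Kepler's third law T = 2π√(a³/μ) = 2π × 5.902×10³ = 3.708×10⁴ s.
= 618.0 minutes.

T ≈ 618 minutes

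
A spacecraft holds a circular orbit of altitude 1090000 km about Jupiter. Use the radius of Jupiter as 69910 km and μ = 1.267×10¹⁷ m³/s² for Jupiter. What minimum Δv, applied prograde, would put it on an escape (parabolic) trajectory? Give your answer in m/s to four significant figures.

r = 69910 + 1090000 = 1159900 km = 1.1599×10⁹ m.
Circular speed v_c = √(μ/r) = 10450 m/s.
Escape speed v_esc = √(2μ/r) = √2 × v_c = 14780 m/s.
Δv = v_esc − v_c = 4329 m/s.

Δv ≈ 4329 m/s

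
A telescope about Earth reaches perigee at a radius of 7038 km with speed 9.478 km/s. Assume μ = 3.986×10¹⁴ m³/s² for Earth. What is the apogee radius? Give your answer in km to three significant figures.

r_p = 7.038×10⁶ m.
Specific energy ε = v²/2 − μ/r = -1.172×10⁷ J/kg, so a = −μ/(2ε) = 1.701×10⁷ m.
The apsides satisfy r_p + r_a = 2a, so the apogee radius is 2a − r_p = 2.697×10⁷ m = 26975 km.

apogee radius ≈ 27000 km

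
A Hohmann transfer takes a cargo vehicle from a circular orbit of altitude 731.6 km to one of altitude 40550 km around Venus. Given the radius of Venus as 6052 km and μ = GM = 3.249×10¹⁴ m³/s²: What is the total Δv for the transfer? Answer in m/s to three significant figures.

Δv_total ≈ 3530 m/s

r₁ = 6052 + 731.6 = 6783.6 km = 6.7836×10⁶ m.
r₂ = 6052 + 40550 = 46602 km = 4.6602×10⁷ m.
Transfer ellipse a_t = (r₁ + r₂)/2 = 2.669×10⁷ m.
At r₁: circular v_c1 = √(μ/r₁) = 6921 m/s; transfer-periapsis v_p = √[μ(2/r₁ − 1/a_t)] = 9144 m/s.
Δv₁ = v_p − v_c1 = 2224 m/s.
At r₂: circular v_c2 = √(μ/r₂) = 2640 m/s; transfer-apoapsis v_a = √[μ(2/r₂ − 1/a_t)] = 1331 m/s.
Δv₂ = v_c2 − v_a = 1309 m/s.
Total Δv = Δv₁ + Δv₂ = 3533 m/s.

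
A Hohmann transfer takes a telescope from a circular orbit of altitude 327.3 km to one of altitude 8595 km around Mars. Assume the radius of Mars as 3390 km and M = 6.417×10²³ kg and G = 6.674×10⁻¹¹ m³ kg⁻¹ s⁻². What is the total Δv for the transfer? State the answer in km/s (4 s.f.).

Δv_total ≈ 1.389 km/s

μ = GM = 6.674×10⁻¹¹ × 6.417×10²³ = 4.283×10¹³ m³/s².
r₁ = 3390 + 327.3 = 3717.3 km = 3.7173×10⁶ m.
r₂ = 3390 + 8595 = 11985 km = 1.1985×10⁷ m.
Transfer ellipse a_t = (r₁ + r₂)/2 = 7.851×10⁶ m.
At r₁: circular v_c1 = √(μ/r₁) = 3394 m/s; transfer-periapsis v_p = √[μ(2/r₁ − 1/a_t)] = 4194 m/s.
Δv₁ = v_p − v_c1 = 799.4 m/s.
At r₂: circular v_c2 = √(μ/r₂) = 1890 m/s; transfer-apoapsis v_a = √[μ(2/r₂ − 1/a_t)] = 1301 m/s.
Δv₂ = v_c2 − v_a = 589.6 m/s.
Total Δv = Δv₁ + Δv₂ = 1389 m/s = 1.389 km/s.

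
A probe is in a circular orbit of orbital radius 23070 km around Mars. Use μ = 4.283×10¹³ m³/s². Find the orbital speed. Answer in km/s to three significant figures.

v ≈ 1.36 km/s

r = 23070 km = 2.307×10⁷ m.
For a circular orbit v = √(μ/r) = √(4.283×10¹³ / 2.307×10⁷) = √(1.857×10⁶) = 1363 m/s.
That is 1.363 km/s.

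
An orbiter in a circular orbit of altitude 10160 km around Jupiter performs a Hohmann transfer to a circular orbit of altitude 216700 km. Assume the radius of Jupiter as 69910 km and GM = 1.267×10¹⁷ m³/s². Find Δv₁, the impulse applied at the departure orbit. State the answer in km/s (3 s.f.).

r₁ = 69910 + 10160 = 80070 km = 8.0070×10⁷ m.
r₂ = 69910 + 216700 = 286610 km = 2.8661×10⁸ m.
Transfer ellipse a_t = (r₁ + r₂)/2 = 1.833×10⁸ m.
At r₁: circular v_c1 = √(μ/r₁) = 39780 m/s; transfer-perijove v_p = √[μ(2/r₁ − 1/a_t)] = 49740 m/s.
Δv₁ = v_p − v_c1 = 9957 m/s.
= 9.957 km/s.

Δv ≈ 9.96 km/s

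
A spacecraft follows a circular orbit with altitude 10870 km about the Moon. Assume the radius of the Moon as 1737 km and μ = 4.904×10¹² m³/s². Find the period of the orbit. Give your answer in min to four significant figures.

r = 1737 + 10870 = 12607 km = 1.2607×10⁷ m.
Kepler's third law: T = 2π√(r³/μ) = 2π√((1.261×10⁷)³ / 4.904×10¹²).
r³/μ = 4.086×10⁸ s², so T = 2π × 2.021×10⁴ = 1.270×10⁵ s.
Converting: 1.270×10⁵ s ÷ 60.00 = 2117 min.

T ≈ 2117 min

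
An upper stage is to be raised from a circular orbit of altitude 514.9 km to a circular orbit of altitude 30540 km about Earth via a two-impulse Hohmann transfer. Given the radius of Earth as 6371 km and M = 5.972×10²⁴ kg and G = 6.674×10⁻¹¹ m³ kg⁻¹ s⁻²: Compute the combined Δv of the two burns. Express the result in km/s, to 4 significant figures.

μ = GM = 6.674×10⁻¹¹ × 5.972×10²⁴ = 3.986×10¹⁴ m³/s².
r₁ = 6371 + 514.9 = 6885.9 km = 6.8859×10⁶ m.
r₂ = 6371 + 30540 = 36911 km = 3.6911×10⁷ m.
Transfer ellipse a_t = (r₁ + r₂)/2 = 2.190×10⁷ m.
At r₁: circular v_c1 = √(μ/r₁) = 7608 m/s; transfer-perigee v_p = √[μ(2/r₁ − 1/a_t)] = 9877 m/s.
Δv₁ = v_p − v_c1 = 2269 m/s.
At r₂: circular v_c2 = √(μ/r₂) = 3286 m/s; transfer-apogee v_a = √[μ(2/r₂ − 1/a_t)] = 1843 m/s.
Δv₂ = v_c2 − v_a = 1443 m/s.
Total Δv = Δv₁ + Δv₂ = 3713 m/s = 3.713 km/s.

Δv_total ≈ 3.713 km/s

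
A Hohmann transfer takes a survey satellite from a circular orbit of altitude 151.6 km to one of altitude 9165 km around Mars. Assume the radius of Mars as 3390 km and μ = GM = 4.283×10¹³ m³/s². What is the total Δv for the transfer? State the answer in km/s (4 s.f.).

r₁ = 3390 + 151.6 = 3541.6 km = 3.5416×10⁶ m.
r₂ = 3390 + 9165 = 12555 km = 1.2555×10⁷ m.
Transfer ellipse a_t = (r₁ + r₂)/2 = 8.048×10⁶ m.
At r₁: circular v_c1 = √(μ/r₁) = 3478 m/s; transfer-periapsis v_p = √[μ(2/r₁ − 1/a_t)] = 4343 m/s.
Δv₁ = v_p − v_c1 = 865.9 m/s.
At r₂: circular v_c2 = √(μ/r₂) = 1847 m/s; transfer-apoapsis v_a = √[μ(2/r₂ − 1/a_t)] = 1225 m/s.
Δv₂ = v_c2 − v_a = 621.8 m/s.
Total Δv = Δv₁ + Δv₂ = 1488 m/s = 1.488 km/s.

Δv_total ≈ 1.488 km/s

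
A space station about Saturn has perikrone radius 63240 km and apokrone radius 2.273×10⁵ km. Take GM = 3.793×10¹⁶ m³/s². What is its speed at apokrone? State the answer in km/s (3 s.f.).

v ≈ 8.52 km/s

Semi-major axis a = (r_p + r_a)/2 = 1.4527×10⁵ km = 1.453×10⁸ m.
Vis-viva: v² = μ(2/r − 1/a) = 3.793×10¹⁶ × (8.799×10⁻⁹ − 6.884×10⁻⁹) = 7.264×10⁷ m²/s².
v = 8523 m/s = 8.523 km/s.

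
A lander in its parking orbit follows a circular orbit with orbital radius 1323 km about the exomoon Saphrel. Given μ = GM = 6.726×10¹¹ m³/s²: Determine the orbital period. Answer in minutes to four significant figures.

T ≈ 194.3 minutes

r = 1323 km = 1.323×10⁶ m.
Kepler's third law: T = 2π√(r³/μ) = 2π√((1.323×10⁶)³ / 6.726×10¹¹).
r³/μ = 3.443×10⁶ s², so T = 2π × 1.856×10³ = 1.166×10⁴ s.
Converting: 1.166×10⁴ s ÷ 60.00 = 194.3 minutes.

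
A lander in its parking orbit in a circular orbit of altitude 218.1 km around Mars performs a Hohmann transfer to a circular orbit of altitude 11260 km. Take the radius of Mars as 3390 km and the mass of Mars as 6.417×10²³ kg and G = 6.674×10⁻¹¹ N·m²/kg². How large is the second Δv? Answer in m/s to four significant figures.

μ = GM = 6.674×10⁻¹¹ × 6.417×10²³ = 4.283×10¹³ m³/s².
r₁ = 3390 + 218.1 = 3608.1 km = 3.6081×10⁶ m.
r₂ = 3390 + 11260 = 14650 km = 1.4650×10⁷ m.
Transfer ellipse a_t = (r₁ + r₂)/2 = 9.129×10⁶ m.
At r₁: circular v_c1 = √(μ/r₁) = 3445 m/s; transfer-periapsis v_p = √[μ(2/r₁ − 1/a_t)] = 4364 m/s.
At r₂: circular v_c2 = √(μ/r₂) = 1710 m/s; transfer-apoapsis v_a = √[μ(2/r₂ − 1/a_t)] = 1075 m/s.
Δv₂ = v_c2 − v_a = 634.9 m/s.

Δv ≈ 634.9 m/s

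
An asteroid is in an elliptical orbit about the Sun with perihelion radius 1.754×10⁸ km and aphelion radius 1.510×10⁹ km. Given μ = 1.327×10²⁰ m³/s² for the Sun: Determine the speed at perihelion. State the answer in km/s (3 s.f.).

Semi-major axis a = (r_p + r_a)/2 = 8.4270×10⁸ km = 8.427×10¹¹ m.
Vis-viva: v² = μ(2/r − 1/a) = 1.327×10²⁰ × (1.140×10⁻¹¹ − 1.187×10⁻¹²) = 1.356×10⁹ m²/s².
v = 36820 m/s = 36.82 km/s.

v ≈ 36.8 km/s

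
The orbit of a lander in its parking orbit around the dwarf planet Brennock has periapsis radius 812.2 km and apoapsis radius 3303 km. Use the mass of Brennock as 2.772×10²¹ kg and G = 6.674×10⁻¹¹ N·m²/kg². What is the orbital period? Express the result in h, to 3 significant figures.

μ = GM = 6.674×10⁻¹¹ × 2.772×10²¹ = 1.850×10¹¹ m³/s².
Semi-major axis a = (r_p + r_a)/2 = (812.20 + 3303.0)/2 = 2057.6 km = 2.058×10⁶ m.
By Kepler's third law T = 2π√(a³/μ) = 2π × 6.862×10³ = 4.312×10⁴ s.
= 11.98 h.

T ≈ 12.0 h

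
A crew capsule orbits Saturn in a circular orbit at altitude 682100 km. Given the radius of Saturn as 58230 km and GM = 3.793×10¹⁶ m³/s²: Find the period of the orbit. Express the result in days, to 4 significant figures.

T ≈ 7.522 days

r = 58230 + 682100 = 740330 km = 7.4033×10⁸ m.
Kepler's third law: T = 2π√(r³/μ) = 2π√((7.403×10⁸)³ / 3.793×10¹⁶).
r³/μ = 1.070×10¹⁰ s², so T = 2π × 1.034×10⁵ = 6.499×10⁵ s.
Converting: 6.499×10⁵ s ÷ 86400 = 7.522 days.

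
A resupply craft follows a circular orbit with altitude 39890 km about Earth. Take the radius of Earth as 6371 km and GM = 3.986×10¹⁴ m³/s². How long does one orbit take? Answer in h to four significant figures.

T ≈ 27.51 h

r = 6371 + 39890 = 46261 km = 4.6261×10⁷ m.
Kepler's third law: T = 2π√(r³/μ) = 2π√((4.626×10⁷)³ / 3.986×10¹⁴).
r³/μ = 2.484×10⁸ s², so T = 2π × 1.576×10⁴ = 9.902×10⁴ s.
Converting: 9.902×10⁴ s ÷ 3600 = 27.51 h.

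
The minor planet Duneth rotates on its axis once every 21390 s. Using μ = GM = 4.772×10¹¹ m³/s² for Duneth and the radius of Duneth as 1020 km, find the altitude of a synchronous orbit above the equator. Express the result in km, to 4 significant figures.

h_sync ≈ 748.4 km

A synchronous orbit has period T, so by Kepler's third law a = (μT²/4π²)^(1/3).
μT²/4π² = 4.772×10¹¹ × (2.139×10⁴)² / 39.48 = 5.530×10¹⁸ m³.
a = 1.768×10⁶ m = 1768.4 km.
Altitude h = a − R = 1768.4 − 1020 = 748.43 km.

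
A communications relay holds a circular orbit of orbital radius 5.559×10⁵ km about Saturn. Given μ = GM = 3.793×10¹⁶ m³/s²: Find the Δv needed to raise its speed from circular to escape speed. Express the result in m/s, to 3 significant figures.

r = 5.559×10⁵ km = 5.559×10⁸ m.
Circular speed v_c = √(μ/r) = 8260 m/s.
Escape speed v_esc = √(2μ/r) = √2 × v_c = 11680 m/s.
Δv = v_esc − v_c = 3422 m/s.

Δv ≈ 3420 m/s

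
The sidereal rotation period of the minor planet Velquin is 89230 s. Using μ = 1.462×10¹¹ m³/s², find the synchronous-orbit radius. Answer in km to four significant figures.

r_sync ≈ 3089 km

A synchronous orbit has period T, so by Kepler's third law a = (μT²/4π²)^(1/3).
μT²/4π² = 1.462×10¹¹ × (8.923×10⁴)² / 39.48 = 2.949×10¹⁹ m³.
a = 3.089×10⁶ m = 3089.4 km.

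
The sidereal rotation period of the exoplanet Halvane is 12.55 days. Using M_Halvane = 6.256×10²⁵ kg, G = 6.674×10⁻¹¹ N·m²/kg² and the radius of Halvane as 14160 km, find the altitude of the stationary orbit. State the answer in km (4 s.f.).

μ = GM = 6.674×10⁻¹¹ × 6.256×10²⁵ = 4.175×10¹⁵ m³/s².
T = 12.55 days = 1.084×10⁶ s.
A synchronous orbit has period T, so by Kepler's third law a = (μT²/4π²)^(1/3).
μT²/4π² = 4.175×10¹⁵ × (1.084×10⁶)² / 39.48 = 1.243×10²⁶ m³.
a = 4.991×10⁸ m = 4.9913×10⁵ km.
Altitude h = a − R = 4.9913×10⁵ − 14160 = 4.8497×10⁵ km.

h_sync ≈ 4.850×10⁵ km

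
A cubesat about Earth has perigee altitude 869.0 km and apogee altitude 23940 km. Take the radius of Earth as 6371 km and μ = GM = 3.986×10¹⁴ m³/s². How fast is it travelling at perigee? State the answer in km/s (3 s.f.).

v ≈ 9.43 km/s

r_p = 6371 + 869.0 = 7240.0 km = 7.2400×10⁶ m.
r_a = 6371 + 23940 = 30311 km = 3.0311×10⁷ m.
Semi-major axis a = (r_p + r_a)/2 = 18776 km = 1.878×10⁷ m.
Vis-viva: v² = μ(2/r − 1/a) = 3.986×10¹⁴ × (2.762×10⁻⁷ − 5.326×10⁻⁸) = 8.888×10⁷ m²/s².
v = 9428 m/s = 9.428 km/s.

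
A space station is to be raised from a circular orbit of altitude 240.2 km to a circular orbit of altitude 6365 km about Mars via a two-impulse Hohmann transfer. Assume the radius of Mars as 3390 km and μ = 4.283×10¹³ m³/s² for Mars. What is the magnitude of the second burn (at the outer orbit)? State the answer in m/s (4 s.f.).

r₁ = 3390 + 240.2 = 3630.2 km = 3.6302×10⁶ m.
r₂ = 3390 + 6365 = 9755.0 km = 9.7550×10⁶ m.
Transfer ellipse a_t = (r₁ + r₂)/2 = 6.693×10⁶ m.
At r₁: circular v_c1 = √(μ/r₁) = 3435 m/s; transfer-periapsis v_p = √[μ(2/r₁ − 1/a_t)] = 4147 m/s.
At r₂: circular v_c2 = √(μ/r₂) = 2095 m/s; transfer-apoapsis v_a = √[μ(2/r₂ − 1/a_t)] = 1543 m/s.
Δv₂ = v_c2 − v_a = 552.1 m/s.

Δv ≈ 552.1 m/s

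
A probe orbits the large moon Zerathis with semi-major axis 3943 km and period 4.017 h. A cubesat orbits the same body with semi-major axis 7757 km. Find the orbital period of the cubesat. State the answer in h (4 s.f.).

Kepler's third law: T² ∝ a³, so T₂ = T₁ (a₂/a₁)^(3/2).
a₂/a₁ = 1.967, (a₂/a₁)^(3/2) = 2.759.
T₂ = 4.017 × 2.759 = 11.08 h.

T₂ ≈ 11.08 h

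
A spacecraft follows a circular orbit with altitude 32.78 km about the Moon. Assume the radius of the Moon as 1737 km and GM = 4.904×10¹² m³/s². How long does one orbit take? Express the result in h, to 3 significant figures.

r = 1737 + 32.78 = 1769.8 km = 1.7698×10⁶ m.
Kepler's third law: T = 2π√(r³/μ) = 2π√((1.770×10⁶)³ / 4.904×10¹²).
r³/μ = 1.130×10⁶ s², so T = 2π × 1.063×10³ = 6.680×10³ s.
Converting: 6.680×10³ s ÷ 3600 = 1.856 h.

T ≈ 1.86 h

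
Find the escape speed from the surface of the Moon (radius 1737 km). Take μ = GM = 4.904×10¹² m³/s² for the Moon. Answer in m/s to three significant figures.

r = R = 1.737×10⁶ m.
Escape speed v_esc = √(2μ/r) = √(2 × 4.904×10¹² / 1.737×10⁶) = √(5.647×10⁶) = 2376 m/s.

v_esc ≈ 2380 m/s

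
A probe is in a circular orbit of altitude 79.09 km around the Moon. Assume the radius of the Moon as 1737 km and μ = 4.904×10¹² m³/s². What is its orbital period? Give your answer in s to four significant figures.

r = 1737 + 79.09 = 1816.1 km = 1.8161×10⁶ m.
Kepler's third law: T = 2π√(r³/μ) = 2π√((1.816×10⁶)³ / 4.904×10¹²).
r³/μ = 1.221×10⁶ s², so T = 2π × 1.105×10³ = 6.944×10³ s.

T ≈ 6944 s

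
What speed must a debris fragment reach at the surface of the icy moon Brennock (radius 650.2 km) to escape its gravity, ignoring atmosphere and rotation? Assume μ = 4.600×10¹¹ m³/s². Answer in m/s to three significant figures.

v_esc ≈ 1190 m/s

r = R = 6.502×10⁵ m.
Escape speed v_esc = √(2μ/r) = √(2 × 4.600×10¹¹ / 6.502×10⁵) = √(1.415×10⁶) = 1190 m/s.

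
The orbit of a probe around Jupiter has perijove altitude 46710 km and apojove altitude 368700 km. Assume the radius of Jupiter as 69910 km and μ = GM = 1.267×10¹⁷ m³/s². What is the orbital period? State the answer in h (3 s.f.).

T ≈ 22.7 h

r_p = 69910 + 46710 = 116620 km = 1.1662×10⁸ m.
r_a = 69910 + 368700 = 438610 km = 4.3861×10⁸ m.
Semi-major axis a = (r_p + r_a)/2 = (1.1662×10⁵ + 4.3861×10⁵)/2 = 2.7762×10⁵ km = 2.776×10⁸ m.
By Kepler's third law T = 2π√(a³/μ) = 2π × 1.299×10⁴ = 8.165×10⁴ s.
= 22.68 h.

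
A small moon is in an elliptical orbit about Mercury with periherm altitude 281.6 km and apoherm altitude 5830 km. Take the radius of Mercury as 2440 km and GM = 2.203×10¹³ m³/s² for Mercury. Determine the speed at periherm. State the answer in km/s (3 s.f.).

v ≈ 3.49 km/s

r_p = 2440 + 281.6 = 2721.6 km = 2.7216×10⁶ m.
r_a = 2440 + 5830 = 8270.0 km = 8.2700×10⁶ m.
Semi-major axis a = (r_p + r_a)/2 = 5495.8 km = 5.496×10⁶ m.
Vis-viva: v² = μ(2/r − 1/a) = 2.203×10¹³ × (7.349×10⁻⁷ − 1.820×10⁻⁷) = 1.218×10⁷ m²/s².
v = 3490 m/s = 3.490 km/s.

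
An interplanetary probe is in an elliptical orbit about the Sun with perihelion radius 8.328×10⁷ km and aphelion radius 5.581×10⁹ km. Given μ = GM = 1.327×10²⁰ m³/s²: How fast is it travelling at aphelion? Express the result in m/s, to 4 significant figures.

v ≈ 836.2 m/s

Semi-major axis a = (r_p + r_a)/2 = 2.8321×10⁹ km = 2.832×10¹² m.
Vis-viva: v² = μ(2/r − 1/a) = 1.327×10²⁰ × (3.584×10⁻¹³ − 3.531×10⁻¹³) = 6.992×10⁵ m²/s².
v = 836.2 m/s.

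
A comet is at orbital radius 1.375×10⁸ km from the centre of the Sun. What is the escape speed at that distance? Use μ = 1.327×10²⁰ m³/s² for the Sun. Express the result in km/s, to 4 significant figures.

r = 1.375×10⁸ km = 1.375×10¹¹ m.
Escape speed v_esc = √(2μ/r) = √(2 × 1.327×10²⁰ / 1.375×10¹¹) = √(1.930×10⁹) = 43930 m/s.
= 43.93 km/s.

v_esc ≈ 43.93 km/s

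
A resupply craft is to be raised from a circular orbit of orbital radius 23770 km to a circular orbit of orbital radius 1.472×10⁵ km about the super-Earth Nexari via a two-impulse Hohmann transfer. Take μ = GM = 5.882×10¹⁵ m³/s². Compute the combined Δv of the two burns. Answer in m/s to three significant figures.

Δv_total ≈ 7900 m/s

r₁ = 23770 km = 2.377×10⁷ m.
r₂ = 1.472×10⁵ km = 1.472×10⁸ m.
Transfer ellipse a_t = (r₁ + r₂)/2 = 8.548×10⁷ m.
At r₁: circular v_c1 = √(μ/r₁) = 15730 m/s; transfer-periapsis v_p = √[μ(2/r₁ − 1/a_t)] = 20640 m/s.
Δv₁ = v_p − v_c1 = 4912 m/s.
At r₂: circular v_c2 = √(μ/r₂) = 6321 m/s; transfer-apoapsis v_a = √[μ(2/r₂ − 1/a_t)] = 3333 m/s.
Δv₂ = v_c2 − v_a = 2988 m/s.
Total Δv = Δv₁ + Δv₂ = 7900 m/s.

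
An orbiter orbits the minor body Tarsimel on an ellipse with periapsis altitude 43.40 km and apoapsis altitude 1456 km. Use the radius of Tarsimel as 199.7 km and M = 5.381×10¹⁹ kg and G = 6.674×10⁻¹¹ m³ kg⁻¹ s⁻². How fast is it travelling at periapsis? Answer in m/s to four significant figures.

μ = GM = 6.674×10⁻¹¹ × 5.381×10¹⁹ = 3.591×10⁹ m³/s².
r_p = 199.7 + 43.40 = 243.10 km = 2.4310×10⁵ m.
r_a = 199.7 + 1456 = 1655.7 km = 1.6557×10⁶ m.
Semi-major axis a = (r_p + r_a)/2 = 949.40 km = 9.494×10⁵ m.
Vis-viva: v² = μ(2/r − 1/a) = 3.591×10⁹ × (8.227×10⁻⁶ − 1.053×10⁻⁶) = 2.576×10⁴ m²/s².
v = 160.5 m/s.

v ≈ 160.5 m/s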